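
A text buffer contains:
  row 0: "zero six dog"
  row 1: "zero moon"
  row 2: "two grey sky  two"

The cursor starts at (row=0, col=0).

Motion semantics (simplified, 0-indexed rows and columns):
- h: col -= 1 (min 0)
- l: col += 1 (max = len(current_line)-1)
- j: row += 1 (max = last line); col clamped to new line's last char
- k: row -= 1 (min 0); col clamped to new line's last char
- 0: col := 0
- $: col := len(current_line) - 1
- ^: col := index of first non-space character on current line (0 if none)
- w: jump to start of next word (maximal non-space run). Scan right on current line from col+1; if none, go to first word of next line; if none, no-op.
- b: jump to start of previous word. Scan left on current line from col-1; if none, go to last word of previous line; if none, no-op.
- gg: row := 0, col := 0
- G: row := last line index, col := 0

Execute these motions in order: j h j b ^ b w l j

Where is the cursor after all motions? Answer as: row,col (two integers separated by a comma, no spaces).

Answer: 2,1

Derivation:
After 1 (j): row=1 col=0 char='z'
After 2 (h): row=1 col=0 char='z'
After 3 (j): row=2 col=0 char='t'
After 4 (b): row=1 col=5 char='m'
After 5 (^): row=1 col=0 char='z'
After 6 (b): row=0 col=9 char='d'
After 7 (w): row=1 col=0 char='z'
After 8 (l): row=1 col=1 char='e'
After 9 (j): row=2 col=1 char='w'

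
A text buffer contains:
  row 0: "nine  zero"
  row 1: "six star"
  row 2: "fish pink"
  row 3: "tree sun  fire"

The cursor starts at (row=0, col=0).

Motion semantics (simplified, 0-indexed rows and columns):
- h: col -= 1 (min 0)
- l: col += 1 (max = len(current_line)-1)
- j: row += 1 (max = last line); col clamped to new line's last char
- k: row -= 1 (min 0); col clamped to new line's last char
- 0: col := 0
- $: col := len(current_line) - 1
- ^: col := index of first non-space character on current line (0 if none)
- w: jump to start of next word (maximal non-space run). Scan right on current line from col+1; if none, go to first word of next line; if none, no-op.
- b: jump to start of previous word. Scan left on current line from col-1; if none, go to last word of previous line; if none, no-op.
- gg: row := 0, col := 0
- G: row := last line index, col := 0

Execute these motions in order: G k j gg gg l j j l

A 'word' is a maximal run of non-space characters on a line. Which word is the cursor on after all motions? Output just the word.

Answer: fish

Derivation:
After 1 (G): row=3 col=0 char='t'
After 2 (k): row=2 col=0 char='f'
After 3 (j): row=3 col=0 char='t'
After 4 (gg): row=0 col=0 char='n'
After 5 (gg): row=0 col=0 char='n'
After 6 (l): row=0 col=1 char='i'
After 7 (j): row=1 col=1 char='i'
After 8 (j): row=2 col=1 char='i'
After 9 (l): row=2 col=2 char='s'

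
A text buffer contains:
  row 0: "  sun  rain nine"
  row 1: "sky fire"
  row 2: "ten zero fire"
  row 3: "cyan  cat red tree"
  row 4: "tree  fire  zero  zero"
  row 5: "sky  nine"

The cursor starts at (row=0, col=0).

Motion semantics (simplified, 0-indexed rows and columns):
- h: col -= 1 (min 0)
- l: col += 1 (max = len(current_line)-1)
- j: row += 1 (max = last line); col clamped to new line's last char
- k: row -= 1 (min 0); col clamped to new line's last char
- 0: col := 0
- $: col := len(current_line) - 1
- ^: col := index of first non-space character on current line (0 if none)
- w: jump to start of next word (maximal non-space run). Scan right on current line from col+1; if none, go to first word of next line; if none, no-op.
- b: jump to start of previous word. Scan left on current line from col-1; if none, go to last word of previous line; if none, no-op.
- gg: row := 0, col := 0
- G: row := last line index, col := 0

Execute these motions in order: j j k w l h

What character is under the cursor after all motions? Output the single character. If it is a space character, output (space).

Answer: f

Derivation:
After 1 (j): row=1 col=0 char='s'
After 2 (j): row=2 col=0 char='t'
After 3 (k): row=1 col=0 char='s'
After 4 (w): row=1 col=4 char='f'
After 5 (l): row=1 col=5 char='i'
After 6 (h): row=1 col=4 char='f'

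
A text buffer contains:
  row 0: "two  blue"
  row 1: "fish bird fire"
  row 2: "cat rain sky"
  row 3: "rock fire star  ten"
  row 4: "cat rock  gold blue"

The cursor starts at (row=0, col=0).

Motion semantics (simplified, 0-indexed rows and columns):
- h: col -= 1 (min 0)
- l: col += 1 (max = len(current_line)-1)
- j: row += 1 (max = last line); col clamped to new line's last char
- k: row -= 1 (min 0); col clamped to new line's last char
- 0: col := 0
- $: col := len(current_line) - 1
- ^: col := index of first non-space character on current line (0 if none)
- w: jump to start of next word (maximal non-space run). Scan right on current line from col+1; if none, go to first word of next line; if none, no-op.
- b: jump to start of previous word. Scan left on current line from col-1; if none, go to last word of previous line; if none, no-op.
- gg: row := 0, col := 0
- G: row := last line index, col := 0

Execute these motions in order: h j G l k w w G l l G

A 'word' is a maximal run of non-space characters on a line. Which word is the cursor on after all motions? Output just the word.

Answer: cat

Derivation:
After 1 (h): row=0 col=0 char='t'
After 2 (j): row=1 col=0 char='f'
After 3 (G): row=4 col=0 char='c'
After 4 (l): row=4 col=1 char='a'
After 5 (k): row=3 col=1 char='o'
After 6 (w): row=3 col=5 char='f'
After 7 (w): row=3 col=10 char='s'
After 8 (G): row=4 col=0 char='c'
After 9 (l): row=4 col=1 char='a'
After 10 (l): row=4 col=2 char='t'
After 11 (G): row=4 col=0 char='c'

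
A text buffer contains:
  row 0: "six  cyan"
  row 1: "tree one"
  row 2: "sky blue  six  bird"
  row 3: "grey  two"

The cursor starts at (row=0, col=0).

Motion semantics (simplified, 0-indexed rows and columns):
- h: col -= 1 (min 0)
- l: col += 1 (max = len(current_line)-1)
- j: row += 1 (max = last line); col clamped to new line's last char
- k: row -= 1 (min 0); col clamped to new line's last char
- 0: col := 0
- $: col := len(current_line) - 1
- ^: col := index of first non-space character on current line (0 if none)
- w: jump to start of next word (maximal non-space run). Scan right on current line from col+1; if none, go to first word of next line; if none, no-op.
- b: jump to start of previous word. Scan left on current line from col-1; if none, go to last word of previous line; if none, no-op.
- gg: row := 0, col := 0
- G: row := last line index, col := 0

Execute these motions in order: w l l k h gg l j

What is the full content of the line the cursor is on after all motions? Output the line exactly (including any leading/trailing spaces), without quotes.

Answer: tree one

Derivation:
After 1 (w): row=0 col=5 char='c'
After 2 (l): row=0 col=6 char='y'
After 3 (l): row=0 col=7 char='a'
After 4 (k): row=0 col=7 char='a'
After 5 (h): row=0 col=6 char='y'
After 6 (gg): row=0 col=0 char='s'
After 7 (l): row=0 col=1 char='i'
After 8 (j): row=1 col=1 char='r'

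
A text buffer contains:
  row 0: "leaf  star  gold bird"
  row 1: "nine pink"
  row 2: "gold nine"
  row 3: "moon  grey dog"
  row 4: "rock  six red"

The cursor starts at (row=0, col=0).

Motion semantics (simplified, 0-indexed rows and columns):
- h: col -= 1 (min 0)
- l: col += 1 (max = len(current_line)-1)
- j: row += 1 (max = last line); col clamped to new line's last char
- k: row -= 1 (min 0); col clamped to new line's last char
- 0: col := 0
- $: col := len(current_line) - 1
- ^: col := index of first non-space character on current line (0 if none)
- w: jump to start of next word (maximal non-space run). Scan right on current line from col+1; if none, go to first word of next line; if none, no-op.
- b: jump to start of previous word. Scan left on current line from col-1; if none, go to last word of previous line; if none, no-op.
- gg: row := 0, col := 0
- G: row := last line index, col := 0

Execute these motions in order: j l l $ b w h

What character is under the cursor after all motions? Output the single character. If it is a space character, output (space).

Answer: g

Derivation:
After 1 (j): row=1 col=0 char='n'
After 2 (l): row=1 col=1 char='i'
After 3 (l): row=1 col=2 char='n'
After 4 ($): row=1 col=8 char='k'
After 5 (b): row=1 col=5 char='p'
After 6 (w): row=2 col=0 char='g'
After 7 (h): row=2 col=0 char='g'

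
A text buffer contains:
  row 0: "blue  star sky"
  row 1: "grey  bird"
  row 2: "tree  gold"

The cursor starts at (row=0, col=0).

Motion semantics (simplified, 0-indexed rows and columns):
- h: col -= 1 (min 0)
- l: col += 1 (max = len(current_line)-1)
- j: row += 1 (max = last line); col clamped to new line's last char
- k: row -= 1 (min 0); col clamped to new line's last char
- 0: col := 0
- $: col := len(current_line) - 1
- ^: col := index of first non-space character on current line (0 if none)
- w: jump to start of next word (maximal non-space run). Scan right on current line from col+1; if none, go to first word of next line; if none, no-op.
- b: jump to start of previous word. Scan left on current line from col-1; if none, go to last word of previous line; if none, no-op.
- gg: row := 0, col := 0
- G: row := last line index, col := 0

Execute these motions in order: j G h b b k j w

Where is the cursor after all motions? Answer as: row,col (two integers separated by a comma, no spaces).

After 1 (j): row=1 col=0 char='g'
After 2 (G): row=2 col=0 char='t'
After 3 (h): row=2 col=0 char='t'
After 4 (b): row=1 col=6 char='b'
After 5 (b): row=1 col=0 char='g'
After 6 (k): row=0 col=0 char='b'
After 7 (j): row=1 col=0 char='g'
After 8 (w): row=1 col=6 char='b'

Answer: 1,6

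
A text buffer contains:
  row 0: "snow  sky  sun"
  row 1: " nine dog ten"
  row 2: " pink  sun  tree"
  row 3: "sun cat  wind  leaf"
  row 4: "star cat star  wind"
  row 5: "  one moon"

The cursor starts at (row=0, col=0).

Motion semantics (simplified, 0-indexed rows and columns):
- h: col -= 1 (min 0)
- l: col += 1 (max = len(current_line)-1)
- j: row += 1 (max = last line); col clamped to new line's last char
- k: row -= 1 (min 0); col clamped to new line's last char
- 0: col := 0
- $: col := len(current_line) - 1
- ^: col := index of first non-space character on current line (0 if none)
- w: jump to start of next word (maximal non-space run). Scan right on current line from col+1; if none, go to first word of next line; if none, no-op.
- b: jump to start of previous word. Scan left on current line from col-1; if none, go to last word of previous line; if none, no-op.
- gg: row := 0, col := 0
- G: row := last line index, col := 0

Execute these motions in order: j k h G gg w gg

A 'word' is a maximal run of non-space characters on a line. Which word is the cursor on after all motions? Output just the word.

Answer: snow

Derivation:
After 1 (j): row=1 col=0 char='_'
After 2 (k): row=0 col=0 char='s'
After 3 (h): row=0 col=0 char='s'
After 4 (G): row=5 col=0 char='_'
After 5 (gg): row=0 col=0 char='s'
After 6 (w): row=0 col=6 char='s'
After 7 (gg): row=0 col=0 char='s'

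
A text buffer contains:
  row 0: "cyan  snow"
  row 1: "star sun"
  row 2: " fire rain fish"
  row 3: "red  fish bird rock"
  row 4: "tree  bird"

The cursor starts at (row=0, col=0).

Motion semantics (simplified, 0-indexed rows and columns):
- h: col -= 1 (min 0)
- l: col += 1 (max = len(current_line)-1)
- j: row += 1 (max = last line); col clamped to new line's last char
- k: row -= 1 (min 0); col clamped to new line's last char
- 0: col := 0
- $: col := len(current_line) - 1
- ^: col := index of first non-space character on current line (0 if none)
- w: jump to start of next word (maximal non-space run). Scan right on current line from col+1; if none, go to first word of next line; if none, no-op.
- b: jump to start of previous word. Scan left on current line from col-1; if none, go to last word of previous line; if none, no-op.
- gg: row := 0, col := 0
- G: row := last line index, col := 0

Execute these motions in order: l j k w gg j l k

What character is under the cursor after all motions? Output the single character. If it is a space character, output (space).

Answer: y

Derivation:
After 1 (l): row=0 col=1 char='y'
After 2 (j): row=1 col=1 char='t'
After 3 (k): row=0 col=1 char='y'
After 4 (w): row=0 col=6 char='s'
After 5 (gg): row=0 col=0 char='c'
After 6 (j): row=1 col=0 char='s'
After 7 (l): row=1 col=1 char='t'
After 8 (k): row=0 col=1 char='y'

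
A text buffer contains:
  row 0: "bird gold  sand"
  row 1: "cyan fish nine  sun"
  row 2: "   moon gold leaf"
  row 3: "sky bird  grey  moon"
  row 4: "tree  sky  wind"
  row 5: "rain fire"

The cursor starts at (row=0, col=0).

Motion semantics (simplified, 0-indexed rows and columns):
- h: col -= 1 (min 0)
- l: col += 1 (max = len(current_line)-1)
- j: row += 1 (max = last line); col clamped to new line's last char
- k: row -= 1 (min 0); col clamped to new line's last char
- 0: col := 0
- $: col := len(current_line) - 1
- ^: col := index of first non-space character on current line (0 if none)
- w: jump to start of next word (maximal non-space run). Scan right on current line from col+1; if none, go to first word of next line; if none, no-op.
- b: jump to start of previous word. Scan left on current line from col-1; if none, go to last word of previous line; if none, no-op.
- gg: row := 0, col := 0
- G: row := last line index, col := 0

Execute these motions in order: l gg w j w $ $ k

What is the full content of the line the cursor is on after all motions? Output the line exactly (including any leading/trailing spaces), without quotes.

After 1 (l): row=0 col=1 char='i'
After 2 (gg): row=0 col=0 char='b'
After 3 (w): row=0 col=5 char='g'
After 4 (j): row=1 col=5 char='f'
After 5 (w): row=1 col=10 char='n'
After 6 ($): row=1 col=18 char='n'
After 7 ($): row=1 col=18 char='n'
After 8 (k): row=0 col=14 char='d'

Answer: bird gold  sand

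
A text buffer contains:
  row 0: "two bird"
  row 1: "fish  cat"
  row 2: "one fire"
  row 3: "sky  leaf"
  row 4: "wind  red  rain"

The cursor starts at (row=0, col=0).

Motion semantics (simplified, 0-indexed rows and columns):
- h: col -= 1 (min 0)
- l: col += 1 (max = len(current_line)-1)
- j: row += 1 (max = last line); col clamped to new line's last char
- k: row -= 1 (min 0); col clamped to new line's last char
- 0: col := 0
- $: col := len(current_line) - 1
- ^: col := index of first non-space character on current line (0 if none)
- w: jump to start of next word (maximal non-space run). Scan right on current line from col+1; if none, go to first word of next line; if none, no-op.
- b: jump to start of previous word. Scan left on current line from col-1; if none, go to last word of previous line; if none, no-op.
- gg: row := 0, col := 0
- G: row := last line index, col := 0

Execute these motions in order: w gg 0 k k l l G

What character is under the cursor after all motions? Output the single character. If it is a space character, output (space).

After 1 (w): row=0 col=4 char='b'
After 2 (gg): row=0 col=0 char='t'
After 3 (0): row=0 col=0 char='t'
After 4 (k): row=0 col=0 char='t'
After 5 (k): row=0 col=0 char='t'
After 6 (l): row=0 col=1 char='w'
After 7 (l): row=0 col=2 char='o'
After 8 (G): row=4 col=0 char='w'

Answer: w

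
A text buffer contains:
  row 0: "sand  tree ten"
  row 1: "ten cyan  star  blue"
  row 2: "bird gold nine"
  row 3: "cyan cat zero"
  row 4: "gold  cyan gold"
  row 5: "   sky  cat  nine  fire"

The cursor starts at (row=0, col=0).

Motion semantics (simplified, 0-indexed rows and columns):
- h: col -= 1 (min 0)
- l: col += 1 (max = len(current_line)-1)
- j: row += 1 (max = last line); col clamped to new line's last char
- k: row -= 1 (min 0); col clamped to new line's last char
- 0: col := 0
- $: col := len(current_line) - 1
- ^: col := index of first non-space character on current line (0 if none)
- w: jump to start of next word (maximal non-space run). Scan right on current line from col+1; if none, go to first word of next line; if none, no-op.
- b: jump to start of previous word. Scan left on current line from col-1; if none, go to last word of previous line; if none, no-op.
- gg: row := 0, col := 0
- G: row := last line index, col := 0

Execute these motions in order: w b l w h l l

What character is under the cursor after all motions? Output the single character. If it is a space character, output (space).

Answer: r

Derivation:
After 1 (w): row=0 col=6 char='t'
After 2 (b): row=0 col=0 char='s'
After 3 (l): row=0 col=1 char='a'
After 4 (w): row=0 col=6 char='t'
After 5 (h): row=0 col=5 char='_'
After 6 (l): row=0 col=6 char='t'
After 7 (l): row=0 col=7 char='r'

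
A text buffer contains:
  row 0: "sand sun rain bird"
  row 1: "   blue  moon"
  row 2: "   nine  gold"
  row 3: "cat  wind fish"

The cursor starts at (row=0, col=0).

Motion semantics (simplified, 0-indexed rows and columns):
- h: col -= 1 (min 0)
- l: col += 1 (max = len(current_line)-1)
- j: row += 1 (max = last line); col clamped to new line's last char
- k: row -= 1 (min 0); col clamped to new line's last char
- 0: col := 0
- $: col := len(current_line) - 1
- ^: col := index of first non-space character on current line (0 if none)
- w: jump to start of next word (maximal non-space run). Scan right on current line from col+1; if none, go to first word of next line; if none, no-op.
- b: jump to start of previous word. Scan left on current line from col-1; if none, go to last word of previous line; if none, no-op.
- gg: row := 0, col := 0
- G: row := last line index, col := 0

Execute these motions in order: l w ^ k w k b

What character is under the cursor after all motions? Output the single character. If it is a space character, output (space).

After 1 (l): row=0 col=1 char='a'
After 2 (w): row=0 col=5 char='s'
After 3 (^): row=0 col=0 char='s'
After 4 (k): row=0 col=0 char='s'
After 5 (w): row=0 col=5 char='s'
After 6 (k): row=0 col=5 char='s'
After 7 (b): row=0 col=0 char='s'

Answer: s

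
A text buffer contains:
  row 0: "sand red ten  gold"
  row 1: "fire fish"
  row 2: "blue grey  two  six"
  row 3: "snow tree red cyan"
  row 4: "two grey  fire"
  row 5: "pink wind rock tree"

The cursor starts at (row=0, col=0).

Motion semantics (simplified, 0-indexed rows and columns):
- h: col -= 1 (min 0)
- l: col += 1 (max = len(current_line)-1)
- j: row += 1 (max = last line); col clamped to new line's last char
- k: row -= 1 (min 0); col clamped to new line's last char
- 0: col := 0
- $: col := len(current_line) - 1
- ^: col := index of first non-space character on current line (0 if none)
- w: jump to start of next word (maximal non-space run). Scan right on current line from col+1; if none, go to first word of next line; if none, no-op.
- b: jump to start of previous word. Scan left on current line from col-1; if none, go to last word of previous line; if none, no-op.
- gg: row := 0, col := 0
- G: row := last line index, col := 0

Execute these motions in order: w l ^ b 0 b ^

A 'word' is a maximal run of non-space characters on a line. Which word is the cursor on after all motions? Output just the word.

Answer: sand

Derivation:
After 1 (w): row=0 col=5 char='r'
After 2 (l): row=0 col=6 char='e'
After 3 (^): row=0 col=0 char='s'
After 4 (b): row=0 col=0 char='s'
After 5 (0): row=0 col=0 char='s'
After 6 (b): row=0 col=0 char='s'
After 7 (^): row=0 col=0 char='s'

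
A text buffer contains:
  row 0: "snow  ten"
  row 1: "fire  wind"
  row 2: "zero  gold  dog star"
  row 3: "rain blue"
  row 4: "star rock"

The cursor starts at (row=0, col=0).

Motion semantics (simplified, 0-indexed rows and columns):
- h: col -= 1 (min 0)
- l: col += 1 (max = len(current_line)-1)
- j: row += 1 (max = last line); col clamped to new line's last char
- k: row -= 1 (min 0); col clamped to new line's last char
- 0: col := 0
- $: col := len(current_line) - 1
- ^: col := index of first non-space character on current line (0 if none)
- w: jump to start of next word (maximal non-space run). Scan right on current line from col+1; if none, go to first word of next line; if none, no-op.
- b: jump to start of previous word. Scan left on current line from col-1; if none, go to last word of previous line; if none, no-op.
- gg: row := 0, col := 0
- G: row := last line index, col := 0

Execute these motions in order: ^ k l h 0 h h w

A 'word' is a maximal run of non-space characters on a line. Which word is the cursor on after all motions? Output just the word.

After 1 (^): row=0 col=0 char='s'
After 2 (k): row=0 col=0 char='s'
After 3 (l): row=0 col=1 char='n'
After 4 (h): row=0 col=0 char='s'
After 5 (0): row=0 col=0 char='s'
After 6 (h): row=0 col=0 char='s'
After 7 (h): row=0 col=0 char='s'
After 8 (w): row=0 col=6 char='t'

Answer: ten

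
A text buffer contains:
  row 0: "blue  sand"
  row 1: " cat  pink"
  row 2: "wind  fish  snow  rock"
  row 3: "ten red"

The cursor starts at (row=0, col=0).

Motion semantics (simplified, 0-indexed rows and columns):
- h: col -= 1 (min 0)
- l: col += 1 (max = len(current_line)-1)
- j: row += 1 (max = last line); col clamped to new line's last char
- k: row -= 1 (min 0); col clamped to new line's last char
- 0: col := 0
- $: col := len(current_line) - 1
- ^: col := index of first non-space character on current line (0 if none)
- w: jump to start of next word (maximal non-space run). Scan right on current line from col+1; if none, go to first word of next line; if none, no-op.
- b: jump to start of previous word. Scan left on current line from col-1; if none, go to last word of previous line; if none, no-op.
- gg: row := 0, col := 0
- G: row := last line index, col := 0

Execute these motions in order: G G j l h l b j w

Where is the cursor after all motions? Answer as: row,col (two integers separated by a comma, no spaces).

Answer: 3,4

Derivation:
After 1 (G): row=3 col=0 char='t'
After 2 (G): row=3 col=0 char='t'
After 3 (j): row=3 col=0 char='t'
After 4 (l): row=3 col=1 char='e'
After 5 (h): row=3 col=0 char='t'
After 6 (l): row=3 col=1 char='e'
After 7 (b): row=3 col=0 char='t'
After 8 (j): row=3 col=0 char='t'
After 9 (w): row=3 col=4 char='r'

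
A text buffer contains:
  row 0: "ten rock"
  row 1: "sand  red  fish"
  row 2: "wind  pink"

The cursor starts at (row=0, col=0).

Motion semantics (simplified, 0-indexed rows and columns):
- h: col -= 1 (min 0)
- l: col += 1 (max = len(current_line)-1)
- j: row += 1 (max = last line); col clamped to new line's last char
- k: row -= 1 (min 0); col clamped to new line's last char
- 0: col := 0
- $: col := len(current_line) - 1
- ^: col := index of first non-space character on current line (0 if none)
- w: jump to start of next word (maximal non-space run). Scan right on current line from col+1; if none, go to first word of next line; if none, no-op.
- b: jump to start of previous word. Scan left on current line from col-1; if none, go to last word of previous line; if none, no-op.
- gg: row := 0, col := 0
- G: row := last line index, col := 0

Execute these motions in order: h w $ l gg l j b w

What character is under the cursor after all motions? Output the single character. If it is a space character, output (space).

After 1 (h): row=0 col=0 char='t'
After 2 (w): row=0 col=4 char='r'
After 3 ($): row=0 col=7 char='k'
After 4 (l): row=0 col=7 char='k'
After 5 (gg): row=0 col=0 char='t'
After 6 (l): row=0 col=1 char='e'
After 7 (j): row=1 col=1 char='a'
After 8 (b): row=1 col=0 char='s'
After 9 (w): row=1 col=6 char='r'

Answer: r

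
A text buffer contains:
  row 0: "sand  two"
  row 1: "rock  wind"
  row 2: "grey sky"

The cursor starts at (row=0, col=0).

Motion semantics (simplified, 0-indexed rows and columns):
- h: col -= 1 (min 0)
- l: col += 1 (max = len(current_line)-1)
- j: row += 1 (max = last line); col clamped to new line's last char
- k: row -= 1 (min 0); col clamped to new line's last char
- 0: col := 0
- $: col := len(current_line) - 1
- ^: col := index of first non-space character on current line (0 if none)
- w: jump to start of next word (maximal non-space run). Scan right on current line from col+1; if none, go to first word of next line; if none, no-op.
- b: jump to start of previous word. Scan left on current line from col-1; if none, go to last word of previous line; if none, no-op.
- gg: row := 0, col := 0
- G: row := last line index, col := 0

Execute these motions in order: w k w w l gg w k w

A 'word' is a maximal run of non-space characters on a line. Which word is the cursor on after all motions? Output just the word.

After 1 (w): row=0 col=6 char='t'
After 2 (k): row=0 col=6 char='t'
After 3 (w): row=1 col=0 char='r'
After 4 (w): row=1 col=6 char='w'
After 5 (l): row=1 col=7 char='i'
After 6 (gg): row=0 col=0 char='s'
After 7 (w): row=0 col=6 char='t'
After 8 (k): row=0 col=6 char='t'
After 9 (w): row=1 col=0 char='r'

Answer: rock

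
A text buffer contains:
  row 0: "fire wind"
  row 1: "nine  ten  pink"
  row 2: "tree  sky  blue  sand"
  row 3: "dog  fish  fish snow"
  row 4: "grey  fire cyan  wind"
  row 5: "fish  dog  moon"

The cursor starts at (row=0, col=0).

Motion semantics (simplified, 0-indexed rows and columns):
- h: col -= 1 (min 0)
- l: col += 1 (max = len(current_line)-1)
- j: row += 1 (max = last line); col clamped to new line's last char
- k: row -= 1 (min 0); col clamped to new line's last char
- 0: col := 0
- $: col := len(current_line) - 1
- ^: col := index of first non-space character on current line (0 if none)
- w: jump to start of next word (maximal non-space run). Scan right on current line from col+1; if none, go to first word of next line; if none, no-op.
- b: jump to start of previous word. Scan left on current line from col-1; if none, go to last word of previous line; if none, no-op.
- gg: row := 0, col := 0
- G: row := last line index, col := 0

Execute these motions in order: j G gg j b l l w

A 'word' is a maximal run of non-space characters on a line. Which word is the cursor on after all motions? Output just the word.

Answer: nine

Derivation:
After 1 (j): row=1 col=0 char='n'
After 2 (G): row=5 col=0 char='f'
After 3 (gg): row=0 col=0 char='f'
After 4 (j): row=1 col=0 char='n'
After 5 (b): row=0 col=5 char='w'
After 6 (l): row=0 col=6 char='i'
After 7 (l): row=0 col=7 char='n'
After 8 (w): row=1 col=0 char='n'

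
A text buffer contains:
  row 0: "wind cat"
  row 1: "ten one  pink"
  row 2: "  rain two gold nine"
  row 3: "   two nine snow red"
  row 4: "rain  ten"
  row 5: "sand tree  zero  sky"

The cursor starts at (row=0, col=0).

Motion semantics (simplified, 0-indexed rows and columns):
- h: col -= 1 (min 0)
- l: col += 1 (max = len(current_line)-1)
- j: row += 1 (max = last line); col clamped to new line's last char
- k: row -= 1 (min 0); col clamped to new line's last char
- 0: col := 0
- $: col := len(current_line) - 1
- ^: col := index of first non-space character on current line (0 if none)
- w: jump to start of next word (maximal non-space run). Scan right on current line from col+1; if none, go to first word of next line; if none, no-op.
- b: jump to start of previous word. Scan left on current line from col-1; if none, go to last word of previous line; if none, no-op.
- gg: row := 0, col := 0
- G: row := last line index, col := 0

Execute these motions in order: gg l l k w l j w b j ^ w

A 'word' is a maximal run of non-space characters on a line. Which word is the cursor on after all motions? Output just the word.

Answer: two

Derivation:
After 1 (gg): row=0 col=0 char='w'
After 2 (l): row=0 col=1 char='i'
After 3 (l): row=0 col=2 char='n'
After 4 (k): row=0 col=2 char='n'
After 5 (w): row=0 col=5 char='c'
After 6 (l): row=0 col=6 char='a'
After 7 (j): row=1 col=6 char='e'
After 8 (w): row=1 col=9 char='p'
After 9 (b): row=1 col=4 char='o'
After 10 (j): row=2 col=4 char='i'
After 11 (^): row=2 col=2 char='r'
After 12 (w): row=2 col=7 char='t'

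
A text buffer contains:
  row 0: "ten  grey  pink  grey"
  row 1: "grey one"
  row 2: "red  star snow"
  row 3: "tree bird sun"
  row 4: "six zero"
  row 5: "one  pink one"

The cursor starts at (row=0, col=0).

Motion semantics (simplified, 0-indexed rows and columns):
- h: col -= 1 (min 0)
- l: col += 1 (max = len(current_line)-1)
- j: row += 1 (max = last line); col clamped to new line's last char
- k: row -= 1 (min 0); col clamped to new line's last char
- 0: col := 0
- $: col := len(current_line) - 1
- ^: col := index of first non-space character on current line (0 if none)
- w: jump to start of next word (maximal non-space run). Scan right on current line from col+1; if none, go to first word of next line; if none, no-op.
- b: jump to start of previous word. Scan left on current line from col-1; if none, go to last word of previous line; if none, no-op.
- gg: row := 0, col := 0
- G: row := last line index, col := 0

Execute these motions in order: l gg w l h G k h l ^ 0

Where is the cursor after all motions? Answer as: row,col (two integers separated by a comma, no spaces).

Answer: 4,0

Derivation:
After 1 (l): row=0 col=1 char='e'
After 2 (gg): row=0 col=0 char='t'
After 3 (w): row=0 col=5 char='g'
After 4 (l): row=0 col=6 char='r'
After 5 (h): row=0 col=5 char='g'
After 6 (G): row=5 col=0 char='o'
After 7 (k): row=4 col=0 char='s'
After 8 (h): row=4 col=0 char='s'
After 9 (l): row=4 col=1 char='i'
After 10 (^): row=4 col=0 char='s'
After 11 (0): row=4 col=0 char='s'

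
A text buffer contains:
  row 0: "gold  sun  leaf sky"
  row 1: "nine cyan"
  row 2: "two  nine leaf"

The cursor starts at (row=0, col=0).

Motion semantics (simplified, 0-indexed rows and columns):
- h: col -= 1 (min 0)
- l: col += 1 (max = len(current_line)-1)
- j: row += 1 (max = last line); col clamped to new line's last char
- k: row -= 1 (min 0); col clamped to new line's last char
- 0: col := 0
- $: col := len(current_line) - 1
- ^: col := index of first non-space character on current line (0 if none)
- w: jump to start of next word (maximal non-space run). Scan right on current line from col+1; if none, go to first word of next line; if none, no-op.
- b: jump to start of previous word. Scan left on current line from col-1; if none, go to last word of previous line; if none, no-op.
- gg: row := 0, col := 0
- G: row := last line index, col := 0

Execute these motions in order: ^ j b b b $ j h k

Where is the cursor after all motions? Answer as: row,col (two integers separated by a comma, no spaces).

After 1 (^): row=0 col=0 char='g'
After 2 (j): row=1 col=0 char='n'
After 3 (b): row=0 col=16 char='s'
After 4 (b): row=0 col=11 char='l'
After 5 (b): row=0 col=6 char='s'
After 6 ($): row=0 col=18 char='y'
After 7 (j): row=1 col=8 char='n'
After 8 (h): row=1 col=7 char='a'
After 9 (k): row=0 col=7 char='u'

Answer: 0,7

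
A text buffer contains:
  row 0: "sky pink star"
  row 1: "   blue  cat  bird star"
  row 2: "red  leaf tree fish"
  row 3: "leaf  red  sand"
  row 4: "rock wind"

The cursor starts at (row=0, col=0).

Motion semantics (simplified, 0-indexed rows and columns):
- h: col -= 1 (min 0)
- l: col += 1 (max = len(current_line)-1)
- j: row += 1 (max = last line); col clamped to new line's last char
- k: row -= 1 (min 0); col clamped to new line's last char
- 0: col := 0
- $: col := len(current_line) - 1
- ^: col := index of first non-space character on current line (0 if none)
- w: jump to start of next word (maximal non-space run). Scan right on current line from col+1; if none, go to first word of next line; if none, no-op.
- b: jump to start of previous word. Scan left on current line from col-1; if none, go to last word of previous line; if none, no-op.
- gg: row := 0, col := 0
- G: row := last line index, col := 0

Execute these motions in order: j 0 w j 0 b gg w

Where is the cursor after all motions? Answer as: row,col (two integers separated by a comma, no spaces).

After 1 (j): row=1 col=0 char='_'
After 2 (0): row=1 col=0 char='_'
After 3 (w): row=1 col=3 char='b'
After 4 (j): row=2 col=3 char='_'
After 5 (0): row=2 col=0 char='r'
After 6 (b): row=1 col=19 char='s'
After 7 (gg): row=0 col=0 char='s'
After 8 (w): row=0 col=4 char='p'

Answer: 0,4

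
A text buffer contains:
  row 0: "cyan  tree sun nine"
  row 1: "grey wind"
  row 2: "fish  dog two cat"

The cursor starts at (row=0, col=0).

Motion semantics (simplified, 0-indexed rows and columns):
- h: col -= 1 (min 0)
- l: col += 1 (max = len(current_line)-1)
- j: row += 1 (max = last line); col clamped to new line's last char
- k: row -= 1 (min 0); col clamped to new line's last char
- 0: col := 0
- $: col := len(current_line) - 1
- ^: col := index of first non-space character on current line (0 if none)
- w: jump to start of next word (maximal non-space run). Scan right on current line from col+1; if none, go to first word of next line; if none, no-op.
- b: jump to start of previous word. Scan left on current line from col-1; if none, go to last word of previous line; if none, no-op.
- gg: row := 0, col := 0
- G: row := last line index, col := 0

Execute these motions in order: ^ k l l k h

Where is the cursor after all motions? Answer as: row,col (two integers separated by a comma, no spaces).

Answer: 0,1

Derivation:
After 1 (^): row=0 col=0 char='c'
After 2 (k): row=0 col=0 char='c'
After 3 (l): row=0 col=1 char='y'
After 4 (l): row=0 col=2 char='a'
After 5 (k): row=0 col=2 char='a'
After 6 (h): row=0 col=1 char='y'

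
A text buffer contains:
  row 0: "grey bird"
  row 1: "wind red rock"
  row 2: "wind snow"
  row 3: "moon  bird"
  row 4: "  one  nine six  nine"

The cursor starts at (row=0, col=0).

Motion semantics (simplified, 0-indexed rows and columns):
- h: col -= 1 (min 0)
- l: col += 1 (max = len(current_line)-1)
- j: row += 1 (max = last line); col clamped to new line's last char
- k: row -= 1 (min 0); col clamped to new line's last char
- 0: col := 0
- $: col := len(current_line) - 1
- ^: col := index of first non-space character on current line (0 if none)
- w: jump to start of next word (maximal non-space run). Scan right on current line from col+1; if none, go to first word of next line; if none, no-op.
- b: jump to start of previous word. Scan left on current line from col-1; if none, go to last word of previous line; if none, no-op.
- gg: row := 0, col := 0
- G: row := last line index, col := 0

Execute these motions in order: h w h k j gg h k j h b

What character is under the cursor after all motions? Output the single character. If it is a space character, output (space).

After 1 (h): row=0 col=0 char='g'
After 2 (w): row=0 col=5 char='b'
After 3 (h): row=0 col=4 char='_'
After 4 (k): row=0 col=4 char='_'
After 5 (j): row=1 col=4 char='_'
After 6 (gg): row=0 col=0 char='g'
After 7 (h): row=0 col=0 char='g'
After 8 (k): row=0 col=0 char='g'
After 9 (j): row=1 col=0 char='w'
After 10 (h): row=1 col=0 char='w'
After 11 (b): row=0 col=5 char='b'

Answer: b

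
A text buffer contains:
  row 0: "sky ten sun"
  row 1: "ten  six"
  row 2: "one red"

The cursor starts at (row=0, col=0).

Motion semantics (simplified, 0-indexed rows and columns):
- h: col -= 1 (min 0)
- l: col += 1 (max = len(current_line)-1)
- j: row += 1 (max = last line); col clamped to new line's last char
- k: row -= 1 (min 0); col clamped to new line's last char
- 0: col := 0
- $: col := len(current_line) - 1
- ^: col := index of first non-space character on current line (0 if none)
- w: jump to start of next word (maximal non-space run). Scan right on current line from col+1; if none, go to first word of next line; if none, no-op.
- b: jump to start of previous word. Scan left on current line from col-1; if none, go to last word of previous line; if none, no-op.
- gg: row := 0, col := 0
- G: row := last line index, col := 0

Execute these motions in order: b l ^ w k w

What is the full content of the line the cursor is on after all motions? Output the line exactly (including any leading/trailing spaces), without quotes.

After 1 (b): row=0 col=0 char='s'
After 2 (l): row=0 col=1 char='k'
After 3 (^): row=0 col=0 char='s'
After 4 (w): row=0 col=4 char='t'
After 5 (k): row=0 col=4 char='t'
After 6 (w): row=0 col=8 char='s'

Answer: sky ten sun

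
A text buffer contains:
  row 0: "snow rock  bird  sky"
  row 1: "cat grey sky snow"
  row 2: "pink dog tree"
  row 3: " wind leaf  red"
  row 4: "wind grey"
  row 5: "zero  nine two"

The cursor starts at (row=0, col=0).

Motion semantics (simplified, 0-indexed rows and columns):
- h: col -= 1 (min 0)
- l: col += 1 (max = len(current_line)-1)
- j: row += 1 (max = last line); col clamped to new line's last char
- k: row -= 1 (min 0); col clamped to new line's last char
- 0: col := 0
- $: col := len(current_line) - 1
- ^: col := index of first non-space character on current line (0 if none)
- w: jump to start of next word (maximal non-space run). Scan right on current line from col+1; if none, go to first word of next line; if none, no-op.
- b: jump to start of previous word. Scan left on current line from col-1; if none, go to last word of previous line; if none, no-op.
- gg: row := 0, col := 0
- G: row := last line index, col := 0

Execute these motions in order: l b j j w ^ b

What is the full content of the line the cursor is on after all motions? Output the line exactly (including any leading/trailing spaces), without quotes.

Answer: cat grey sky snow

Derivation:
After 1 (l): row=0 col=1 char='n'
After 2 (b): row=0 col=0 char='s'
After 3 (j): row=1 col=0 char='c'
After 4 (j): row=2 col=0 char='p'
After 5 (w): row=2 col=5 char='d'
After 6 (^): row=2 col=0 char='p'
After 7 (b): row=1 col=13 char='s'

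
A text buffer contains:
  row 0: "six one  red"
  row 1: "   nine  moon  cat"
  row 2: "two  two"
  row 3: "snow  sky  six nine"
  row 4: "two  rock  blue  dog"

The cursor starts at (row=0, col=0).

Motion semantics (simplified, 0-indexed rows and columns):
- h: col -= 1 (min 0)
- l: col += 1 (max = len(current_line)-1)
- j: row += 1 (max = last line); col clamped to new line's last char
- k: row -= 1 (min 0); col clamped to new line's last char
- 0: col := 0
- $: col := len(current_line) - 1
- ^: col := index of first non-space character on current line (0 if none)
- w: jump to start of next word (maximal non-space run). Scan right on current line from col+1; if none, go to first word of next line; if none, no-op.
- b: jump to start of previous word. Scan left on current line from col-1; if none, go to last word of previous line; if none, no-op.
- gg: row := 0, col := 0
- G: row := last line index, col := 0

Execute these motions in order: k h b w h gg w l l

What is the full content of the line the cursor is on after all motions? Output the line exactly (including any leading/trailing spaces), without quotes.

Answer: six one  red

Derivation:
After 1 (k): row=0 col=0 char='s'
After 2 (h): row=0 col=0 char='s'
After 3 (b): row=0 col=0 char='s'
After 4 (w): row=0 col=4 char='o'
After 5 (h): row=0 col=3 char='_'
After 6 (gg): row=0 col=0 char='s'
After 7 (w): row=0 col=4 char='o'
After 8 (l): row=0 col=5 char='n'
After 9 (l): row=0 col=6 char='e'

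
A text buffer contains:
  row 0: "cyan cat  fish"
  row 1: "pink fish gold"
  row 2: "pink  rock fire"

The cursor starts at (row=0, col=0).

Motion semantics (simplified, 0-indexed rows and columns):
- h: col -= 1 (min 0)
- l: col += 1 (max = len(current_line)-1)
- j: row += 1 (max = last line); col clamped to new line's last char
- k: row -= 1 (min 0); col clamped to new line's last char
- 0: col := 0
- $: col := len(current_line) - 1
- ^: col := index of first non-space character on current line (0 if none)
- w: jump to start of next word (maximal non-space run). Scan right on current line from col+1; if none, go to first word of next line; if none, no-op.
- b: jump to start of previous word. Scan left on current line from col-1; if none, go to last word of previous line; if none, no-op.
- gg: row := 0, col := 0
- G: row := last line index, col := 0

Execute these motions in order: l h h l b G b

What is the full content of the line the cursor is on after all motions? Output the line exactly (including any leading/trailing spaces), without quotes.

Answer: pink fish gold

Derivation:
After 1 (l): row=0 col=1 char='y'
After 2 (h): row=0 col=0 char='c'
After 3 (h): row=0 col=0 char='c'
After 4 (l): row=0 col=1 char='y'
After 5 (b): row=0 col=0 char='c'
After 6 (G): row=2 col=0 char='p'
After 7 (b): row=1 col=10 char='g'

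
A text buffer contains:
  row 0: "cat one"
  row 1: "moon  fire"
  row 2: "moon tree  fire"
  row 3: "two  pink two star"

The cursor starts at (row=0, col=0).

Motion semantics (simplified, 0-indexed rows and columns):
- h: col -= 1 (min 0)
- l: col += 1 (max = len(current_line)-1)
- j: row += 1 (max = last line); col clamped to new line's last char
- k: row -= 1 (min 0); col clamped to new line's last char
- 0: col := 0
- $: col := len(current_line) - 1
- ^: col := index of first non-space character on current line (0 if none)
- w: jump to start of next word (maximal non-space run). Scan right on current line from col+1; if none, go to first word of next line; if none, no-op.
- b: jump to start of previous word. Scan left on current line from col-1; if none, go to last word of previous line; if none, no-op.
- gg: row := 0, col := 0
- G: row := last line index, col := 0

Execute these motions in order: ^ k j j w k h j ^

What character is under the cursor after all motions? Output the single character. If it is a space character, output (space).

Answer: m

Derivation:
After 1 (^): row=0 col=0 char='c'
After 2 (k): row=0 col=0 char='c'
After 3 (j): row=1 col=0 char='m'
After 4 (j): row=2 col=0 char='m'
After 5 (w): row=2 col=5 char='t'
After 6 (k): row=1 col=5 char='_'
After 7 (h): row=1 col=4 char='_'
After 8 (j): row=2 col=4 char='_'
After 9 (^): row=2 col=0 char='m'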